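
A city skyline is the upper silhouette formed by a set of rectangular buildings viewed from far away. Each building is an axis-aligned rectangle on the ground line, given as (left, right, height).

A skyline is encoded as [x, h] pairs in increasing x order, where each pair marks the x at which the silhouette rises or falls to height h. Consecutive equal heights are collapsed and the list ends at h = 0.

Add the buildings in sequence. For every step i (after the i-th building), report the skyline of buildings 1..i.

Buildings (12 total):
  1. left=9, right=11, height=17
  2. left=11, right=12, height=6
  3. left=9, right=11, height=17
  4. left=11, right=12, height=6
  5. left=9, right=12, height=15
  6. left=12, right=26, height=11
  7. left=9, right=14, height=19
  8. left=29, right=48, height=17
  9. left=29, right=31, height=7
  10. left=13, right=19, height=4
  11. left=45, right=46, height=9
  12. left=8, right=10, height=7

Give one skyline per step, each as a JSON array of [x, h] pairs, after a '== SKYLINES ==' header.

== SKYLINES ==
[[9,17],[11,0]]
[[9,17],[11,6],[12,0]]
[[9,17],[11,6],[12,0]]
[[9,17],[11,6],[12,0]]
[[9,17],[11,15],[12,0]]
[[9,17],[11,15],[12,11],[26,0]]
[[9,19],[14,11],[26,0]]
[[9,19],[14,11],[26,0],[29,17],[48,0]]
[[9,19],[14,11],[26,0],[29,17],[48,0]]
[[9,19],[14,11],[26,0],[29,17],[48,0]]
[[9,19],[14,11],[26,0],[29,17],[48,0]]
[[8,7],[9,19],[14,11],[26,0],[29,17],[48,0]]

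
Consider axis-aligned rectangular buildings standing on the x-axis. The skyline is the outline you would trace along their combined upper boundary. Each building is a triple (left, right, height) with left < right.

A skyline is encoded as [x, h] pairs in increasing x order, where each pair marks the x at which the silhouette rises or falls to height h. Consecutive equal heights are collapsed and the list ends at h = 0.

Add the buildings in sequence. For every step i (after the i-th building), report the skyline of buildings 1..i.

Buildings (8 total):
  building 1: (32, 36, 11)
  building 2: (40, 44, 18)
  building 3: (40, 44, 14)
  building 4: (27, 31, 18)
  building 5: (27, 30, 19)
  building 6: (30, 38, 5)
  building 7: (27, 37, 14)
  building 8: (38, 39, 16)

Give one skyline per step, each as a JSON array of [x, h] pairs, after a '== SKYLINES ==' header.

== SKYLINES ==
[[32,11],[36,0]]
[[32,11],[36,0],[40,18],[44,0]]
[[32,11],[36,0],[40,18],[44,0]]
[[27,18],[31,0],[32,11],[36,0],[40,18],[44,0]]
[[27,19],[30,18],[31,0],[32,11],[36,0],[40,18],[44,0]]
[[27,19],[30,18],[31,5],[32,11],[36,5],[38,0],[40,18],[44,0]]
[[27,19],[30,18],[31,14],[37,5],[38,0],[40,18],[44,0]]
[[27,19],[30,18],[31,14],[37,5],[38,16],[39,0],[40,18],[44,0]]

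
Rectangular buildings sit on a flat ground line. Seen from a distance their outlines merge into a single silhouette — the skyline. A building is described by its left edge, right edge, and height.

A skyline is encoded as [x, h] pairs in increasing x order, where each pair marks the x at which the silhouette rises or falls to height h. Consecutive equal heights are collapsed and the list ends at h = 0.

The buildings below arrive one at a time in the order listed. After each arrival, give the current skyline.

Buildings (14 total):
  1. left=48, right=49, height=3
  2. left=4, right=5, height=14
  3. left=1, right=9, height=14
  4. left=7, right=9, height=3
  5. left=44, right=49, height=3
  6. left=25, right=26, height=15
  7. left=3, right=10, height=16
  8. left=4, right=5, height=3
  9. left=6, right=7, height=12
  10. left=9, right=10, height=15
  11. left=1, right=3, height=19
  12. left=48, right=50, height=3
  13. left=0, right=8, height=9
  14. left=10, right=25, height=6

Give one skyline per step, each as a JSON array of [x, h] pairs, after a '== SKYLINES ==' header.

== SKYLINES ==
[[48,3],[49,0]]
[[4,14],[5,0],[48,3],[49,0]]
[[1,14],[9,0],[48,3],[49,0]]
[[1,14],[9,0],[48,3],[49,0]]
[[1,14],[9,0],[44,3],[49,0]]
[[1,14],[9,0],[25,15],[26,0],[44,3],[49,0]]
[[1,14],[3,16],[10,0],[25,15],[26,0],[44,3],[49,0]]
[[1,14],[3,16],[10,0],[25,15],[26,0],[44,3],[49,0]]
[[1,14],[3,16],[10,0],[25,15],[26,0],[44,3],[49,0]]
[[1,14],[3,16],[10,0],[25,15],[26,0],[44,3],[49,0]]
[[1,19],[3,16],[10,0],[25,15],[26,0],[44,3],[49,0]]
[[1,19],[3,16],[10,0],[25,15],[26,0],[44,3],[50,0]]
[[0,9],[1,19],[3,16],[10,0],[25,15],[26,0],[44,3],[50,0]]
[[0,9],[1,19],[3,16],[10,6],[25,15],[26,0],[44,3],[50,0]]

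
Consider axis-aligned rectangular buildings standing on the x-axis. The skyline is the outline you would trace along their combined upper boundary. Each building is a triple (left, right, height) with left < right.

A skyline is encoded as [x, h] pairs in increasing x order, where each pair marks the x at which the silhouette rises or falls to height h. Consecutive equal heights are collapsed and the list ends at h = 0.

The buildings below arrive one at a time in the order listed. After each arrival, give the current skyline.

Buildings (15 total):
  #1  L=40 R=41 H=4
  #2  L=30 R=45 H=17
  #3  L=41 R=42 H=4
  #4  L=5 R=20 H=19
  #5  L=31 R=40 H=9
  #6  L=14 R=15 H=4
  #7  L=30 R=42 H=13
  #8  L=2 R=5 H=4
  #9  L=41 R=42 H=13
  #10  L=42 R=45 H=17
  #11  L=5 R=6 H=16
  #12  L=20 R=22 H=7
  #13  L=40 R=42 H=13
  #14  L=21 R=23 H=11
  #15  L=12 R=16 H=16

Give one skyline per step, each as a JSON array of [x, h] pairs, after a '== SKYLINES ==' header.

== SKYLINES ==
[[40,4],[41,0]]
[[30,17],[45,0]]
[[30,17],[45,0]]
[[5,19],[20,0],[30,17],[45,0]]
[[5,19],[20,0],[30,17],[45,0]]
[[5,19],[20,0],[30,17],[45,0]]
[[5,19],[20,0],[30,17],[45,0]]
[[2,4],[5,19],[20,0],[30,17],[45,0]]
[[2,4],[5,19],[20,0],[30,17],[45,0]]
[[2,4],[5,19],[20,0],[30,17],[45,0]]
[[2,4],[5,19],[20,0],[30,17],[45,0]]
[[2,4],[5,19],[20,7],[22,0],[30,17],[45,0]]
[[2,4],[5,19],[20,7],[22,0],[30,17],[45,0]]
[[2,4],[5,19],[20,7],[21,11],[23,0],[30,17],[45,0]]
[[2,4],[5,19],[20,7],[21,11],[23,0],[30,17],[45,0]]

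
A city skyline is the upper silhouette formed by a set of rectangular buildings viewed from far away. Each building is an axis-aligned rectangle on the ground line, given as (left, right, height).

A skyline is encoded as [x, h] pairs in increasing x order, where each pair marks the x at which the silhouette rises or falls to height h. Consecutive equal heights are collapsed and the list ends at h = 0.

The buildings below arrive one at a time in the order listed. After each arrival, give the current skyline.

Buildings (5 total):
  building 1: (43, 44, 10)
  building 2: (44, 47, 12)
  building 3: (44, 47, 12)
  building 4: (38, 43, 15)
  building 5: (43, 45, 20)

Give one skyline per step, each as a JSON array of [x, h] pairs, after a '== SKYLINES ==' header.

== SKYLINES ==
[[43,10],[44,0]]
[[43,10],[44,12],[47,0]]
[[43,10],[44,12],[47,0]]
[[38,15],[43,10],[44,12],[47,0]]
[[38,15],[43,20],[45,12],[47,0]]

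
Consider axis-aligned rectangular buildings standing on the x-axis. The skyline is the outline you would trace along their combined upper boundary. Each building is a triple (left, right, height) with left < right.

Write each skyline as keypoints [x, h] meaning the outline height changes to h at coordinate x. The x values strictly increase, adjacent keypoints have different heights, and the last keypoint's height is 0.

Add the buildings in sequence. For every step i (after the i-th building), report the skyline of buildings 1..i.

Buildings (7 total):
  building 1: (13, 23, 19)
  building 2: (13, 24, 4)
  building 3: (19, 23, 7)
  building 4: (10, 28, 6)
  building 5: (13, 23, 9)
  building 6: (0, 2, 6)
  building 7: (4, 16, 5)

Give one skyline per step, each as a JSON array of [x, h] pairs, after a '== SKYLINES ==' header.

== SKYLINES ==
[[13,19],[23,0]]
[[13,19],[23,4],[24,0]]
[[13,19],[23,4],[24,0]]
[[10,6],[13,19],[23,6],[28,0]]
[[10,6],[13,19],[23,6],[28,0]]
[[0,6],[2,0],[10,6],[13,19],[23,6],[28,0]]
[[0,6],[2,0],[4,5],[10,6],[13,19],[23,6],[28,0]]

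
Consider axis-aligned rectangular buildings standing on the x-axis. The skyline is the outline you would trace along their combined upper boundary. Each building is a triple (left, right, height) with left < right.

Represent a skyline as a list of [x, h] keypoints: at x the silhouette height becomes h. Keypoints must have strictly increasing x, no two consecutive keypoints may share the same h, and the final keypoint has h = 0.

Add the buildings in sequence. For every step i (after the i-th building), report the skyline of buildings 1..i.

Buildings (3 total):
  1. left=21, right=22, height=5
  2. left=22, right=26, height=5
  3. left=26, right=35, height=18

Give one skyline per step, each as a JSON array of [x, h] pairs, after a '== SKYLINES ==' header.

== SKYLINES ==
[[21,5],[22,0]]
[[21,5],[26,0]]
[[21,5],[26,18],[35,0]]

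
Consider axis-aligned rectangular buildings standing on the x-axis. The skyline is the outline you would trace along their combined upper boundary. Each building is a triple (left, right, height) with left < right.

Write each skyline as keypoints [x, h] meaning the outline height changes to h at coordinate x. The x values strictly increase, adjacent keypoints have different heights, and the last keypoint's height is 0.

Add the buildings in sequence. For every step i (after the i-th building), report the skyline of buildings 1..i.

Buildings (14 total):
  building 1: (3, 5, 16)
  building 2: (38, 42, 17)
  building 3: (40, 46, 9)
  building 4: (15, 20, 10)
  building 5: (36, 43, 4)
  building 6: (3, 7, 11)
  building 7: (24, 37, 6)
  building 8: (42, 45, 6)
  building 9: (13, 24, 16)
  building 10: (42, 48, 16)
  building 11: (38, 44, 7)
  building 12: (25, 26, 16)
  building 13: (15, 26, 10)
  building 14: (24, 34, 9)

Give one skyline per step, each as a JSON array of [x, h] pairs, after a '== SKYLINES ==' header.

== SKYLINES ==
[[3,16],[5,0]]
[[3,16],[5,0],[38,17],[42,0]]
[[3,16],[5,0],[38,17],[42,9],[46,0]]
[[3,16],[5,0],[15,10],[20,0],[38,17],[42,9],[46,0]]
[[3,16],[5,0],[15,10],[20,0],[36,4],[38,17],[42,9],[46,0]]
[[3,16],[5,11],[7,0],[15,10],[20,0],[36,4],[38,17],[42,9],[46,0]]
[[3,16],[5,11],[7,0],[15,10],[20,0],[24,6],[37,4],[38,17],[42,9],[46,0]]
[[3,16],[5,11],[7,0],[15,10],[20,0],[24,6],[37,4],[38,17],[42,9],[46,0]]
[[3,16],[5,11],[7,0],[13,16],[24,6],[37,4],[38,17],[42,9],[46,0]]
[[3,16],[5,11],[7,0],[13,16],[24,6],[37,4],[38,17],[42,16],[48,0]]
[[3,16],[5,11],[7,0],[13,16],[24,6],[37,4],[38,17],[42,16],[48,0]]
[[3,16],[5,11],[7,0],[13,16],[24,6],[25,16],[26,6],[37,4],[38,17],[42,16],[48,0]]
[[3,16],[5,11],[7,0],[13,16],[24,10],[25,16],[26,6],[37,4],[38,17],[42,16],[48,0]]
[[3,16],[5,11],[7,0],[13,16],[24,10],[25,16],[26,9],[34,6],[37,4],[38,17],[42,16],[48,0]]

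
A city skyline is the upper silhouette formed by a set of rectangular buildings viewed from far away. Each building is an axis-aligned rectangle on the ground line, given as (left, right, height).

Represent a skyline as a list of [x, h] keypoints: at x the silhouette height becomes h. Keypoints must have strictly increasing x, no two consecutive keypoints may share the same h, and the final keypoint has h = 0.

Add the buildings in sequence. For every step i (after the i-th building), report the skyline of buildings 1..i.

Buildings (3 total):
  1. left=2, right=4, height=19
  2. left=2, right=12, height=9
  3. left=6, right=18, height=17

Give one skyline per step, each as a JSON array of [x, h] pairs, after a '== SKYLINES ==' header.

== SKYLINES ==
[[2,19],[4,0]]
[[2,19],[4,9],[12,0]]
[[2,19],[4,9],[6,17],[18,0]]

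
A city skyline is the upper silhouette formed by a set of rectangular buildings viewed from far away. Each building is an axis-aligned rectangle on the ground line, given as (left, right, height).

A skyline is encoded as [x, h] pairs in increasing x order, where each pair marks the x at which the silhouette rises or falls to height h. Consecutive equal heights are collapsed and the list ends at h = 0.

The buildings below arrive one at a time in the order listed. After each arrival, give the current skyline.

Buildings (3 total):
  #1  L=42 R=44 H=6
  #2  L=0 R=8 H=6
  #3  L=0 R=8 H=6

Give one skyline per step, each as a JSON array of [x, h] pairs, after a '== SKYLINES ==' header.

== SKYLINES ==
[[42,6],[44,0]]
[[0,6],[8,0],[42,6],[44,0]]
[[0,6],[8,0],[42,6],[44,0]]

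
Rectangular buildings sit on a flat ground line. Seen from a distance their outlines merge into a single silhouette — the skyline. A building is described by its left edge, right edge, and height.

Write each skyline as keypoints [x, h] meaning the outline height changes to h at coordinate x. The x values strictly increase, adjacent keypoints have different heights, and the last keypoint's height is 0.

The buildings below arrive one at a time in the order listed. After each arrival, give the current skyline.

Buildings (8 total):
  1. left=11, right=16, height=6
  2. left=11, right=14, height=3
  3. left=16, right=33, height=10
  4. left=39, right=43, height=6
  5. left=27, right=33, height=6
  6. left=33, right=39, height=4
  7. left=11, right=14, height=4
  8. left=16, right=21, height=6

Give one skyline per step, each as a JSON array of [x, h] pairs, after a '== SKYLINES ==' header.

== SKYLINES ==
[[11,6],[16,0]]
[[11,6],[16,0]]
[[11,6],[16,10],[33,0]]
[[11,6],[16,10],[33,0],[39,6],[43,0]]
[[11,6],[16,10],[33,0],[39,6],[43,0]]
[[11,6],[16,10],[33,4],[39,6],[43,0]]
[[11,6],[16,10],[33,4],[39,6],[43,0]]
[[11,6],[16,10],[33,4],[39,6],[43,0]]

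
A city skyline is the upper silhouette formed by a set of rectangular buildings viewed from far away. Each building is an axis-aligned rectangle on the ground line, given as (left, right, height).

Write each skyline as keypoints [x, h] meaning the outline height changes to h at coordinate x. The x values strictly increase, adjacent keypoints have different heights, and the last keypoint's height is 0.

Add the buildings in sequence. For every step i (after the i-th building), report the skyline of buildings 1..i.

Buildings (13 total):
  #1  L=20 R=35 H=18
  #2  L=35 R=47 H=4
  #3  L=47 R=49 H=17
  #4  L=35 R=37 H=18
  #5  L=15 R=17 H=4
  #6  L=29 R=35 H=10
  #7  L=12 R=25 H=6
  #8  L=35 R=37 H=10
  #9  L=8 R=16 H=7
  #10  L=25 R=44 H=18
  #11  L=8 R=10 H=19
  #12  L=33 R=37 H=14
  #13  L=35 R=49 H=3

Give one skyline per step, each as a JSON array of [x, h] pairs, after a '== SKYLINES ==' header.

== SKYLINES ==
[[20,18],[35,0]]
[[20,18],[35,4],[47,0]]
[[20,18],[35,4],[47,17],[49,0]]
[[20,18],[37,4],[47,17],[49,0]]
[[15,4],[17,0],[20,18],[37,4],[47,17],[49,0]]
[[15,4],[17,0],[20,18],[37,4],[47,17],[49,0]]
[[12,6],[20,18],[37,4],[47,17],[49,0]]
[[12,6],[20,18],[37,4],[47,17],[49,0]]
[[8,7],[16,6],[20,18],[37,4],[47,17],[49,0]]
[[8,7],[16,6],[20,18],[44,4],[47,17],[49,0]]
[[8,19],[10,7],[16,6],[20,18],[44,4],[47,17],[49,0]]
[[8,19],[10,7],[16,6],[20,18],[44,4],[47,17],[49,0]]
[[8,19],[10,7],[16,6],[20,18],[44,4],[47,17],[49,0]]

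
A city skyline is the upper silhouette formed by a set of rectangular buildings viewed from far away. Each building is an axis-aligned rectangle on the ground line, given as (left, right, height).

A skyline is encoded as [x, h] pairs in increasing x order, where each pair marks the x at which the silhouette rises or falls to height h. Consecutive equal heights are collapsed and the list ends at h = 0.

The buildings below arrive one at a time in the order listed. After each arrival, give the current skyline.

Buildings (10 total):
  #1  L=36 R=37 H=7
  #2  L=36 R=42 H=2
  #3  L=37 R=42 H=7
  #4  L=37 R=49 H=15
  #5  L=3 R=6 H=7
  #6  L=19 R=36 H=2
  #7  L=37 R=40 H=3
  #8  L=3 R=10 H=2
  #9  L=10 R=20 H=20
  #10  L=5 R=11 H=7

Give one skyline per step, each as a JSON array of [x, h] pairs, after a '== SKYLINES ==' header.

== SKYLINES ==
[[36,7],[37,0]]
[[36,7],[37,2],[42,0]]
[[36,7],[42,0]]
[[36,7],[37,15],[49,0]]
[[3,7],[6,0],[36,7],[37,15],[49,0]]
[[3,7],[6,0],[19,2],[36,7],[37,15],[49,0]]
[[3,7],[6,0],[19,2],[36,7],[37,15],[49,0]]
[[3,7],[6,2],[10,0],[19,2],[36,7],[37,15],[49,0]]
[[3,7],[6,2],[10,20],[20,2],[36,7],[37,15],[49,0]]
[[3,7],[10,20],[20,2],[36,7],[37,15],[49,0]]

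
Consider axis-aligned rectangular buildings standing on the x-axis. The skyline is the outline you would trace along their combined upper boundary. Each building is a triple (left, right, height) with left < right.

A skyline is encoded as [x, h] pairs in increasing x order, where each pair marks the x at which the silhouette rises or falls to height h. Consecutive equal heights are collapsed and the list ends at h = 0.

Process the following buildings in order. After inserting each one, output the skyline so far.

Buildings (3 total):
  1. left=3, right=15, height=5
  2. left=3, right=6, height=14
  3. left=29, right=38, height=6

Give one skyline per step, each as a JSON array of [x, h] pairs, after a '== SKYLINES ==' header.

== SKYLINES ==
[[3,5],[15,0]]
[[3,14],[6,5],[15,0]]
[[3,14],[6,5],[15,0],[29,6],[38,0]]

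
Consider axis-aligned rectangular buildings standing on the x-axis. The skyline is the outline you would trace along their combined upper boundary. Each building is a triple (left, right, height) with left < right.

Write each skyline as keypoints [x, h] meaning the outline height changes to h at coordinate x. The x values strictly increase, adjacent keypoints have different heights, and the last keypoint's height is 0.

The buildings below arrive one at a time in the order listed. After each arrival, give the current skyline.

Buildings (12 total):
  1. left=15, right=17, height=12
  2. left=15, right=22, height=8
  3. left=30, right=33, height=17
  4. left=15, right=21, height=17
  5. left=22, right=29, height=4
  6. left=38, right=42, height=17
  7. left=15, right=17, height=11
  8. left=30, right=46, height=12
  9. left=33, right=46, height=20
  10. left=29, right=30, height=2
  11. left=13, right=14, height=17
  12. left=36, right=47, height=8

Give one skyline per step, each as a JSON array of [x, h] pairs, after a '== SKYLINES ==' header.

== SKYLINES ==
[[15,12],[17,0]]
[[15,12],[17,8],[22,0]]
[[15,12],[17,8],[22,0],[30,17],[33,0]]
[[15,17],[21,8],[22,0],[30,17],[33,0]]
[[15,17],[21,8],[22,4],[29,0],[30,17],[33,0]]
[[15,17],[21,8],[22,4],[29,0],[30,17],[33,0],[38,17],[42,0]]
[[15,17],[21,8],[22,4],[29,0],[30,17],[33,0],[38,17],[42,0]]
[[15,17],[21,8],[22,4],[29,0],[30,17],[33,12],[38,17],[42,12],[46,0]]
[[15,17],[21,8],[22,4],[29,0],[30,17],[33,20],[46,0]]
[[15,17],[21,8],[22,4],[29,2],[30,17],[33,20],[46,0]]
[[13,17],[14,0],[15,17],[21,8],[22,4],[29,2],[30,17],[33,20],[46,0]]
[[13,17],[14,0],[15,17],[21,8],[22,4],[29,2],[30,17],[33,20],[46,8],[47,0]]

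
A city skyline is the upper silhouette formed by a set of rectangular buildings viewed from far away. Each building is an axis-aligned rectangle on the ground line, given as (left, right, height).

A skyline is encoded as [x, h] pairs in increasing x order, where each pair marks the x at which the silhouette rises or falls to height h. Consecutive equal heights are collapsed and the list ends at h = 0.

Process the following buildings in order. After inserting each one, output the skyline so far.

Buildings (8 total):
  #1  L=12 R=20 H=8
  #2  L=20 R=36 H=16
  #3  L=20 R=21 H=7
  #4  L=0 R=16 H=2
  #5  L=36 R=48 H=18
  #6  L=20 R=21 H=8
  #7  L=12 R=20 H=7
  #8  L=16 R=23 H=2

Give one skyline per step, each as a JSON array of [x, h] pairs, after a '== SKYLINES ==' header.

== SKYLINES ==
[[12,8],[20,0]]
[[12,8],[20,16],[36,0]]
[[12,8],[20,16],[36,0]]
[[0,2],[12,8],[20,16],[36,0]]
[[0,2],[12,8],[20,16],[36,18],[48,0]]
[[0,2],[12,8],[20,16],[36,18],[48,0]]
[[0,2],[12,8],[20,16],[36,18],[48,0]]
[[0,2],[12,8],[20,16],[36,18],[48,0]]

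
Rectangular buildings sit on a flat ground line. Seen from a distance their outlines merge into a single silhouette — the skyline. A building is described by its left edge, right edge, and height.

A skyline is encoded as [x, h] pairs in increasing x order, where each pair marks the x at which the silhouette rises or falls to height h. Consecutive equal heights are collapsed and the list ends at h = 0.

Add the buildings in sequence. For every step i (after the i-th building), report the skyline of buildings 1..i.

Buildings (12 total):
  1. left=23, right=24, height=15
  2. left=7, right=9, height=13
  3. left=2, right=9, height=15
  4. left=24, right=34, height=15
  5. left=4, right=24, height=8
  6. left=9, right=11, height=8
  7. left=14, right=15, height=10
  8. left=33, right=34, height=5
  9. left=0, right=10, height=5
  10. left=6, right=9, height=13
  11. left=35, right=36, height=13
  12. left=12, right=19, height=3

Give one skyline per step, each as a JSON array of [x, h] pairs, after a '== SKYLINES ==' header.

== SKYLINES ==
[[23,15],[24,0]]
[[7,13],[9,0],[23,15],[24,0]]
[[2,15],[9,0],[23,15],[24,0]]
[[2,15],[9,0],[23,15],[34,0]]
[[2,15],[9,8],[23,15],[34,0]]
[[2,15],[9,8],[23,15],[34,0]]
[[2,15],[9,8],[14,10],[15,8],[23,15],[34,0]]
[[2,15],[9,8],[14,10],[15,8],[23,15],[34,0]]
[[0,5],[2,15],[9,8],[14,10],[15,8],[23,15],[34,0]]
[[0,5],[2,15],[9,8],[14,10],[15,8],[23,15],[34,0]]
[[0,5],[2,15],[9,8],[14,10],[15,8],[23,15],[34,0],[35,13],[36,0]]
[[0,5],[2,15],[9,8],[14,10],[15,8],[23,15],[34,0],[35,13],[36,0]]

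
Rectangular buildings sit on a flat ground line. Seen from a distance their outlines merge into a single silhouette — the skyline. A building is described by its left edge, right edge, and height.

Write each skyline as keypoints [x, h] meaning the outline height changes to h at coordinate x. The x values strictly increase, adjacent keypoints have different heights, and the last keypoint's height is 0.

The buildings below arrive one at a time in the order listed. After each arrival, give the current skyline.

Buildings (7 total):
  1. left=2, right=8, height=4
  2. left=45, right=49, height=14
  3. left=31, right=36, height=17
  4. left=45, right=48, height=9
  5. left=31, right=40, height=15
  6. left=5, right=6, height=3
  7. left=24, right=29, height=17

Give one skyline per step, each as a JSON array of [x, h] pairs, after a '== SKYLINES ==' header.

== SKYLINES ==
[[2,4],[8,0]]
[[2,4],[8,0],[45,14],[49,0]]
[[2,4],[8,0],[31,17],[36,0],[45,14],[49,0]]
[[2,4],[8,0],[31,17],[36,0],[45,14],[49,0]]
[[2,4],[8,0],[31,17],[36,15],[40,0],[45,14],[49,0]]
[[2,4],[8,0],[31,17],[36,15],[40,0],[45,14],[49,0]]
[[2,4],[8,0],[24,17],[29,0],[31,17],[36,15],[40,0],[45,14],[49,0]]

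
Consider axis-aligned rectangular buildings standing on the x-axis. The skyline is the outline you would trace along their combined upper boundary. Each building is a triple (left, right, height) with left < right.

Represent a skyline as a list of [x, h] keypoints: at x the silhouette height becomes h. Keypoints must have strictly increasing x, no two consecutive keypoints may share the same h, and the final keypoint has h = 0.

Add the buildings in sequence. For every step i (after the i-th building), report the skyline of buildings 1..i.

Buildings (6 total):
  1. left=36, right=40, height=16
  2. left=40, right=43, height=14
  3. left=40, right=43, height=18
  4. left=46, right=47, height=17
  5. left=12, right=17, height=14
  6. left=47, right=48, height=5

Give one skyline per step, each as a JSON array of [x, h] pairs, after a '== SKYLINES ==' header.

== SKYLINES ==
[[36,16],[40,0]]
[[36,16],[40,14],[43,0]]
[[36,16],[40,18],[43,0]]
[[36,16],[40,18],[43,0],[46,17],[47,0]]
[[12,14],[17,0],[36,16],[40,18],[43,0],[46,17],[47,0]]
[[12,14],[17,0],[36,16],[40,18],[43,0],[46,17],[47,5],[48,0]]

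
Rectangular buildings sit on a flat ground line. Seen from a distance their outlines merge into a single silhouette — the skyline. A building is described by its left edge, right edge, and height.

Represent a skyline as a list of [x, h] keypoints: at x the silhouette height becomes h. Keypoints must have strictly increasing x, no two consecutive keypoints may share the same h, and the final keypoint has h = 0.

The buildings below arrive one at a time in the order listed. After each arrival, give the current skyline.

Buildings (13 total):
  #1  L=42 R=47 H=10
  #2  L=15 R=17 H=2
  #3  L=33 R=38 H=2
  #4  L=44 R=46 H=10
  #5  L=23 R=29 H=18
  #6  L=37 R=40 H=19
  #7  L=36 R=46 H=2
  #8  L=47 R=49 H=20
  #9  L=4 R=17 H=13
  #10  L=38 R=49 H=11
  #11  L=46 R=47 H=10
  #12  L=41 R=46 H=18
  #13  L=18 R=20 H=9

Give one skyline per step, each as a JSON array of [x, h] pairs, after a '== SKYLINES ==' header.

== SKYLINES ==
[[42,10],[47,0]]
[[15,2],[17,0],[42,10],[47,0]]
[[15,2],[17,0],[33,2],[38,0],[42,10],[47,0]]
[[15,2],[17,0],[33,2],[38,0],[42,10],[47,0]]
[[15,2],[17,0],[23,18],[29,0],[33,2],[38,0],[42,10],[47,0]]
[[15,2],[17,0],[23,18],[29,0],[33,2],[37,19],[40,0],[42,10],[47,0]]
[[15,2],[17,0],[23,18],[29,0],[33,2],[37,19],[40,2],[42,10],[47,0]]
[[15,2],[17,0],[23,18],[29,0],[33,2],[37,19],[40,2],[42,10],[47,20],[49,0]]
[[4,13],[17,0],[23,18],[29,0],[33,2],[37,19],[40,2],[42,10],[47,20],[49,0]]
[[4,13],[17,0],[23,18],[29,0],[33,2],[37,19],[40,11],[47,20],[49,0]]
[[4,13],[17,0],[23,18],[29,0],[33,2],[37,19],[40,11],[47,20],[49,0]]
[[4,13],[17,0],[23,18],[29,0],[33,2],[37,19],[40,11],[41,18],[46,11],[47,20],[49,0]]
[[4,13],[17,0],[18,9],[20,0],[23,18],[29,0],[33,2],[37,19],[40,11],[41,18],[46,11],[47,20],[49,0]]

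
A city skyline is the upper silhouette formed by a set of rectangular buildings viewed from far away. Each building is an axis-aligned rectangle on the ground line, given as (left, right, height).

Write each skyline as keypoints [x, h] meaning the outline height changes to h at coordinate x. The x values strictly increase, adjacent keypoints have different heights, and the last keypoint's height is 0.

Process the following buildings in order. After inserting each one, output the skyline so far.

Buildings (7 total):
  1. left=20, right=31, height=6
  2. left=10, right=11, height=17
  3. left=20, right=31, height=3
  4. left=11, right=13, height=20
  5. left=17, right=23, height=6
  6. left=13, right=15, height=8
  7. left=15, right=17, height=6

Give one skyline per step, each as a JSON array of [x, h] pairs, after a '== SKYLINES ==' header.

== SKYLINES ==
[[20,6],[31,0]]
[[10,17],[11,0],[20,6],[31,0]]
[[10,17],[11,0],[20,6],[31,0]]
[[10,17],[11,20],[13,0],[20,6],[31,0]]
[[10,17],[11,20],[13,0],[17,6],[31,0]]
[[10,17],[11,20],[13,8],[15,0],[17,6],[31,0]]
[[10,17],[11,20],[13,8],[15,6],[31,0]]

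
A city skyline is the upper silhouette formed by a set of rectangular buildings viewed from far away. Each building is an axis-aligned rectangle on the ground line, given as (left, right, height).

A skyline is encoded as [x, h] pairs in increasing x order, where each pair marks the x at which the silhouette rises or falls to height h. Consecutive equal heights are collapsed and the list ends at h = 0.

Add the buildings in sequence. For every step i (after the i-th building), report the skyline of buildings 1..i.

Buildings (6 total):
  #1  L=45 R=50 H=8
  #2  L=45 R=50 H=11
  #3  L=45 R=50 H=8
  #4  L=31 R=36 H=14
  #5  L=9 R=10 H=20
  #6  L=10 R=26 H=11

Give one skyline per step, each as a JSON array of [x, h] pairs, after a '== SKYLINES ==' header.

== SKYLINES ==
[[45,8],[50,0]]
[[45,11],[50,0]]
[[45,11],[50,0]]
[[31,14],[36,0],[45,11],[50,0]]
[[9,20],[10,0],[31,14],[36,0],[45,11],[50,0]]
[[9,20],[10,11],[26,0],[31,14],[36,0],[45,11],[50,0]]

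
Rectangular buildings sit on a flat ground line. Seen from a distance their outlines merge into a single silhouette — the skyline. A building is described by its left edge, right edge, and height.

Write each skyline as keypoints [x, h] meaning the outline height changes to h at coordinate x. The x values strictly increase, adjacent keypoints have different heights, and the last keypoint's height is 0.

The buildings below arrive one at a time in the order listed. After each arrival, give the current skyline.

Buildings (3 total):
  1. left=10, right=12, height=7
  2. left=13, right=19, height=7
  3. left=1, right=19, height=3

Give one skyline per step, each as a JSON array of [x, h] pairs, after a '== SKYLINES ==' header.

== SKYLINES ==
[[10,7],[12,0]]
[[10,7],[12,0],[13,7],[19,0]]
[[1,3],[10,7],[12,3],[13,7],[19,0]]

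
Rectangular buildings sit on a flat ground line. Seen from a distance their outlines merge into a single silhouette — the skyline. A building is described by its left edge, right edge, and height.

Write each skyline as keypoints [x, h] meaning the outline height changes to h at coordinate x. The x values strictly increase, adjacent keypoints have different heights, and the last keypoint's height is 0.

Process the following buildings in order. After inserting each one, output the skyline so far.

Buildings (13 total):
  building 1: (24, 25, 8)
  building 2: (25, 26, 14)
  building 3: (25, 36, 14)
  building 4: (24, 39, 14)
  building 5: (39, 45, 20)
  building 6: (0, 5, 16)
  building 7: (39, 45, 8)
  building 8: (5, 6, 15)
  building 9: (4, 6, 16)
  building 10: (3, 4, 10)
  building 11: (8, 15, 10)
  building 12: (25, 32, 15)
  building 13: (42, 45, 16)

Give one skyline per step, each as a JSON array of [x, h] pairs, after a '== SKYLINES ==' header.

== SKYLINES ==
[[24,8],[25,0]]
[[24,8],[25,14],[26,0]]
[[24,8],[25,14],[36,0]]
[[24,14],[39,0]]
[[24,14],[39,20],[45,0]]
[[0,16],[5,0],[24,14],[39,20],[45,0]]
[[0,16],[5,0],[24,14],[39,20],[45,0]]
[[0,16],[5,15],[6,0],[24,14],[39,20],[45,0]]
[[0,16],[6,0],[24,14],[39,20],[45,0]]
[[0,16],[6,0],[24,14],[39,20],[45,0]]
[[0,16],[6,0],[8,10],[15,0],[24,14],[39,20],[45,0]]
[[0,16],[6,0],[8,10],[15,0],[24,14],[25,15],[32,14],[39,20],[45,0]]
[[0,16],[6,0],[8,10],[15,0],[24,14],[25,15],[32,14],[39,20],[45,0]]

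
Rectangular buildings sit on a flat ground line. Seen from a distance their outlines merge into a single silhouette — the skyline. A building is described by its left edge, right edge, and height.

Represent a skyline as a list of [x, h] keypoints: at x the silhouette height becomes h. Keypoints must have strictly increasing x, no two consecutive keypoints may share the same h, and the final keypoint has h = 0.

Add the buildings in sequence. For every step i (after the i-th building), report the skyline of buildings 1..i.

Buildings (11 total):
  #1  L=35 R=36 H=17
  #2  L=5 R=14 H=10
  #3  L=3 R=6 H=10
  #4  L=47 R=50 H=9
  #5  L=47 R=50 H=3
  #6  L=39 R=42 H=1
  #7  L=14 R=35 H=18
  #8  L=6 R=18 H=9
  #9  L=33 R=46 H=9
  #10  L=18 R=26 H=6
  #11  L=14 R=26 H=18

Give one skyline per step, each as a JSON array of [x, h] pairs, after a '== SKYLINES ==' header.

== SKYLINES ==
[[35,17],[36,0]]
[[5,10],[14,0],[35,17],[36,0]]
[[3,10],[14,0],[35,17],[36,0]]
[[3,10],[14,0],[35,17],[36,0],[47,9],[50,0]]
[[3,10],[14,0],[35,17],[36,0],[47,9],[50,0]]
[[3,10],[14,0],[35,17],[36,0],[39,1],[42,0],[47,9],[50,0]]
[[3,10],[14,18],[35,17],[36,0],[39,1],[42,0],[47,9],[50,0]]
[[3,10],[14,18],[35,17],[36,0],[39,1],[42,0],[47,9],[50,0]]
[[3,10],[14,18],[35,17],[36,9],[46,0],[47,9],[50,0]]
[[3,10],[14,18],[35,17],[36,9],[46,0],[47,9],[50,0]]
[[3,10],[14,18],[35,17],[36,9],[46,0],[47,9],[50,0]]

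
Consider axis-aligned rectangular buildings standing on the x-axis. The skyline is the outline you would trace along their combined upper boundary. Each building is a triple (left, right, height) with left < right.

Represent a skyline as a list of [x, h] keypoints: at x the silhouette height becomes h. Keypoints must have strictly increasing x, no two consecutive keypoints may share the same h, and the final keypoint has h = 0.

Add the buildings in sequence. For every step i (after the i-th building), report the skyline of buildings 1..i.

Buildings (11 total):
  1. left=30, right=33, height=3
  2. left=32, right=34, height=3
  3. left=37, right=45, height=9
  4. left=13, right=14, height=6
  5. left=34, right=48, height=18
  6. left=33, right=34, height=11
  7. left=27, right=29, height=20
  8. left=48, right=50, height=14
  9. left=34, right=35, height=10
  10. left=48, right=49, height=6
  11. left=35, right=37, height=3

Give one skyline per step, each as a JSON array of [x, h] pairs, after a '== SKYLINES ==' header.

== SKYLINES ==
[[30,3],[33,0]]
[[30,3],[34,0]]
[[30,3],[34,0],[37,9],[45,0]]
[[13,6],[14,0],[30,3],[34,0],[37,9],[45,0]]
[[13,6],[14,0],[30,3],[34,18],[48,0]]
[[13,6],[14,0],[30,3],[33,11],[34,18],[48,0]]
[[13,6],[14,0],[27,20],[29,0],[30,3],[33,11],[34,18],[48,0]]
[[13,6],[14,0],[27,20],[29,0],[30,3],[33,11],[34,18],[48,14],[50,0]]
[[13,6],[14,0],[27,20],[29,0],[30,3],[33,11],[34,18],[48,14],[50,0]]
[[13,6],[14,0],[27,20],[29,0],[30,3],[33,11],[34,18],[48,14],[50,0]]
[[13,6],[14,0],[27,20],[29,0],[30,3],[33,11],[34,18],[48,14],[50,0]]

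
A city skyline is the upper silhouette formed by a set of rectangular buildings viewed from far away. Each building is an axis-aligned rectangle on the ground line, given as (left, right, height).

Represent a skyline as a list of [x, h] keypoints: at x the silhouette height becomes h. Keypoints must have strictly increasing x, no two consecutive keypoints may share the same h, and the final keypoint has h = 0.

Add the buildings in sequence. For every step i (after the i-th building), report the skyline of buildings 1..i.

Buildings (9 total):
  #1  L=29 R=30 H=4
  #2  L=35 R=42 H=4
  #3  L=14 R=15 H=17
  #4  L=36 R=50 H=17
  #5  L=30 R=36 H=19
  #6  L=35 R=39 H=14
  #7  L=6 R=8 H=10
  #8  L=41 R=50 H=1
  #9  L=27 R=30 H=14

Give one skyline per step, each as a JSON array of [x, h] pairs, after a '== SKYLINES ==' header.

== SKYLINES ==
[[29,4],[30,0]]
[[29,4],[30,0],[35,4],[42,0]]
[[14,17],[15,0],[29,4],[30,0],[35,4],[42,0]]
[[14,17],[15,0],[29,4],[30,0],[35,4],[36,17],[50,0]]
[[14,17],[15,0],[29,4],[30,19],[36,17],[50,0]]
[[14,17],[15,0],[29,4],[30,19],[36,17],[50,0]]
[[6,10],[8,0],[14,17],[15,0],[29,4],[30,19],[36,17],[50,0]]
[[6,10],[8,0],[14,17],[15,0],[29,4],[30,19],[36,17],[50,0]]
[[6,10],[8,0],[14,17],[15,0],[27,14],[30,19],[36,17],[50,0]]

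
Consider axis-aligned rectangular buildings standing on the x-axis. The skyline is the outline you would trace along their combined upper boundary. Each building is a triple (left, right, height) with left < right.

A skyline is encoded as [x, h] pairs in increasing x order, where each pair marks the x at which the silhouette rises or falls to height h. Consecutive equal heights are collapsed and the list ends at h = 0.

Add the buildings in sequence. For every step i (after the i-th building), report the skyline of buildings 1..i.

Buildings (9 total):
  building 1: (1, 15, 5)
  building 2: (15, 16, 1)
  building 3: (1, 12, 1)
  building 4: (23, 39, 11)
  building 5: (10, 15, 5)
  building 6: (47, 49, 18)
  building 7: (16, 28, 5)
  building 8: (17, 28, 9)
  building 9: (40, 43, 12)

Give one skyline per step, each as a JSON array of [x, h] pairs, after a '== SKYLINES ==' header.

== SKYLINES ==
[[1,5],[15,0]]
[[1,5],[15,1],[16,0]]
[[1,5],[15,1],[16,0]]
[[1,5],[15,1],[16,0],[23,11],[39,0]]
[[1,5],[15,1],[16,0],[23,11],[39,0]]
[[1,5],[15,1],[16,0],[23,11],[39,0],[47,18],[49,0]]
[[1,5],[15,1],[16,5],[23,11],[39,0],[47,18],[49,0]]
[[1,5],[15,1],[16,5],[17,9],[23,11],[39,0],[47,18],[49,0]]
[[1,5],[15,1],[16,5],[17,9],[23,11],[39,0],[40,12],[43,0],[47,18],[49,0]]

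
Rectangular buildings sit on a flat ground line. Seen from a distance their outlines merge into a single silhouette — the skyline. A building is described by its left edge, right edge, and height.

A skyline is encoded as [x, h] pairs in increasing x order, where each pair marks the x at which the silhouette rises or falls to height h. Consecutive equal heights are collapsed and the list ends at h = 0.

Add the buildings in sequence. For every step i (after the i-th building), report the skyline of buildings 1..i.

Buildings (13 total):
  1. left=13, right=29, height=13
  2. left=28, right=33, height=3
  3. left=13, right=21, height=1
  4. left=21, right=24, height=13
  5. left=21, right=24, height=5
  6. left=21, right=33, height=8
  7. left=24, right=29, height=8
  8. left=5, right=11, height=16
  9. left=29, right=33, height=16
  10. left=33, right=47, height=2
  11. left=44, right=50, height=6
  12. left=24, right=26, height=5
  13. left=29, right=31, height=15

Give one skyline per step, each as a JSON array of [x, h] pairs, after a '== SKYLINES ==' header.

== SKYLINES ==
[[13,13],[29,0]]
[[13,13],[29,3],[33,0]]
[[13,13],[29,3],[33,0]]
[[13,13],[29,3],[33,0]]
[[13,13],[29,3],[33,0]]
[[13,13],[29,8],[33,0]]
[[13,13],[29,8],[33,0]]
[[5,16],[11,0],[13,13],[29,8],[33,0]]
[[5,16],[11,0],[13,13],[29,16],[33,0]]
[[5,16],[11,0],[13,13],[29,16],[33,2],[47,0]]
[[5,16],[11,0],[13,13],[29,16],[33,2],[44,6],[50,0]]
[[5,16],[11,0],[13,13],[29,16],[33,2],[44,6],[50,0]]
[[5,16],[11,0],[13,13],[29,16],[33,2],[44,6],[50,0]]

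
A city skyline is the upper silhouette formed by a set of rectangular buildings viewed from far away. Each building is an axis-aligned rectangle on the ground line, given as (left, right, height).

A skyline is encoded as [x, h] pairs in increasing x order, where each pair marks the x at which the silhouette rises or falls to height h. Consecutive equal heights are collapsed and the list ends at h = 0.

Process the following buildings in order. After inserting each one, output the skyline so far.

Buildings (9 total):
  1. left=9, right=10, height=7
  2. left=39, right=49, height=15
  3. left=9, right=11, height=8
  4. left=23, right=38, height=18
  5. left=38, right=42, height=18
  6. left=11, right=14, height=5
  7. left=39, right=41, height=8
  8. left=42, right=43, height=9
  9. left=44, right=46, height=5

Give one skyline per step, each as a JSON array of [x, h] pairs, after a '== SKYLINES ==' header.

== SKYLINES ==
[[9,7],[10,0]]
[[9,7],[10,0],[39,15],[49,0]]
[[9,8],[11,0],[39,15],[49,0]]
[[9,8],[11,0],[23,18],[38,0],[39,15],[49,0]]
[[9,8],[11,0],[23,18],[42,15],[49,0]]
[[9,8],[11,5],[14,0],[23,18],[42,15],[49,0]]
[[9,8],[11,5],[14,0],[23,18],[42,15],[49,0]]
[[9,8],[11,5],[14,0],[23,18],[42,15],[49,0]]
[[9,8],[11,5],[14,0],[23,18],[42,15],[49,0]]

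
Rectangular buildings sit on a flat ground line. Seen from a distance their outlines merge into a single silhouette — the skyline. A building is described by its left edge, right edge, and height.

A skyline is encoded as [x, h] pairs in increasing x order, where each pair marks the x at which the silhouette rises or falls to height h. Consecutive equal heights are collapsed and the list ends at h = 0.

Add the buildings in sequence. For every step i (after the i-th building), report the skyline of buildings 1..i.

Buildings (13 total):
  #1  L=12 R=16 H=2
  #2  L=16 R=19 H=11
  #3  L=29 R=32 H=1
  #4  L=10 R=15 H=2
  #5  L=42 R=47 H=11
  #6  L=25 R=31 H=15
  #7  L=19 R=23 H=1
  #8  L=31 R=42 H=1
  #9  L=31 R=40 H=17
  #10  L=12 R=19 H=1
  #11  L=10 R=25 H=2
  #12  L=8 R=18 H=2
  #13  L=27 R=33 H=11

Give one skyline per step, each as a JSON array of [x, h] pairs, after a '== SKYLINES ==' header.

== SKYLINES ==
[[12,2],[16,0]]
[[12,2],[16,11],[19,0]]
[[12,2],[16,11],[19,0],[29,1],[32,0]]
[[10,2],[16,11],[19,0],[29,1],[32,0]]
[[10,2],[16,11],[19,0],[29,1],[32,0],[42,11],[47,0]]
[[10,2],[16,11],[19,0],[25,15],[31,1],[32,0],[42,11],[47,0]]
[[10,2],[16,11],[19,1],[23,0],[25,15],[31,1],[32,0],[42,11],[47,0]]
[[10,2],[16,11],[19,1],[23,0],[25,15],[31,1],[42,11],[47,0]]
[[10,2],[16,11],[19,1],[23,0],[25,15],[31,17],[40,1],[42,11],[47,0]]
[[10,2],[16,11],[19,1],[23,0],[25,15],[31,17],[40,1],[42,11],[47,0]]
[[10,2],[16,11],[19,2],[25,15],[31,17],[40,1],[42,11],[47,0]]
[[8,2],[16,11],[19,2],[25,15],[31,17],[40,1],[42,11],[47,0]]
[[8,2],[16,11],[19,2],[25,15],[31,17],[40,1],[42,11],[47,0]]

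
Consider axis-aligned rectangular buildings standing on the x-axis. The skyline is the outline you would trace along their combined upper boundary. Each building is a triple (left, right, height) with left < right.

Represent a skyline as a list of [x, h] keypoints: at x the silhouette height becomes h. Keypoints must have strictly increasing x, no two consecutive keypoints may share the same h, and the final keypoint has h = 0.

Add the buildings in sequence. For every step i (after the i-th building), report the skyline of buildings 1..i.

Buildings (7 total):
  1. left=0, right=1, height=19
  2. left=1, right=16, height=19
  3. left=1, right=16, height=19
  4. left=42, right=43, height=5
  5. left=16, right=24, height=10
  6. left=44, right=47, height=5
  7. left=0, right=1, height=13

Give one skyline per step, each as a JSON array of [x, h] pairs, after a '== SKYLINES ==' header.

== SKYLINES ==
[[0,19],[1,0]]
[[0,19],[16,0]]
[[0,19],[16,0]]
[[0,19],[16,0],[42,5],[43,0]]
[[0,19],[16,10],[24,0],[42,5],[43,0]]
[[0,19],[16,10],[24,0],[42,5],[43,0],[44,5],[47,0]]
[[0,19],[16,10],[24,0],[42,5],[43,0],[44,5],[47,0]]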